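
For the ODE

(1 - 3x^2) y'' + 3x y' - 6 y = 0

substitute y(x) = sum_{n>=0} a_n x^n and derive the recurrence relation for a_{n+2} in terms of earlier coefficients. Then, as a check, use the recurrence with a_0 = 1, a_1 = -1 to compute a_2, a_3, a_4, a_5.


Substitute y = sum_n a_n x^n.
(1 - 3 x^2) y'' contributes (n+2)(n+1) a_{n+2} - 3 n(n-1) a_n at x^n.
3 x y'(x) contributes 3 n a_n at x^n.
-6 y(x) contributes -6 a_n at x^n.
Matching x^n: (n+2)(n+1) a_{n+2} + (-3 n(n-1) + 3 n - 6) a_n = 0.
Thus a_{n+2} = (3 n(n-1) - 3 n + 6) / ((n+1)(n+2)) * a_n.

Check with a_0 = 1, a_1 = -1 (apply the recurrence for n = 0, 1, 2, 3): a_0 = 1, a_1 = -1, a_2 = 3, a_3 = -1/2, a_4 = 3/2, a_5 = -3/8.

a_(n+2) = (3 n(n-1) - 3 n + 6) / ((n+1)(n+2)) * a_n; check: a_0 = 1, a_1 = -1, a_2 = 3, a_3 = -1/2, a_4 = 3/2, a_5 = -3/8


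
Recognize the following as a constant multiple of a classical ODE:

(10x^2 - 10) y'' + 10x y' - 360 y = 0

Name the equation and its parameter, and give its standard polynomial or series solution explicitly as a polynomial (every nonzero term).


All three coefficients share the factor -10; dividing through by -10 gives  (1 - x^2) y'' - x y' + 36 y = 0.
This matches the Chebyshev equation (1 - x^2) y'' - x y' + n^2 y = 0 (note the -x y' term, not -2x y') with n^2 = 36, so n = 6; the polynomial solution is T_6(x).
With y = sum_k a_k x^k, matching x^k gives (k+2)(k+1) a_{k+2} = (k^2 - n^2) a_k = (k - 6)(k + 6) a_k. The right side vanishes at k = 6, so the series with the parity of 6 terminates at degree 6.
Standard normalization: leading coefficient of T_n is 2^(n-1), so a_6 = 2^5 = 32. Work downward with a_k = (k+1)(k+2) a_{k+2} / ((k - 6)(k + 6)):
  a_4 = (5)(6)(32) / ((4 - 6)(4 + 6)) = 960/(-20) = -48
  a_2 = (3)(4)(-48) / ((2 - 6)(2 + 6)) = -576/(-32) = 18
  a_0 = (1)(2)(18) / ((0 - 6)(0 + 6)) = 36/(-36) = -1
Hence T_6(x) = 32 x^6 - 48 x^4 + 18 x^2 - 1.

T_6(x); series = 32 x^6 - 48 x^4 + 18 x^2 - 1


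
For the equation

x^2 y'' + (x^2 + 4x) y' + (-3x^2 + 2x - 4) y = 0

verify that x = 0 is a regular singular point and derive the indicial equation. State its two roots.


Divide by x^2 to reach normal form y'' + P_1(x) y' + P_2(x) y = 0 with P_1(x) = 1 + 4/x and P_2(x) = -3 + 2/x - 4/x^2.
x = 0 is a singular point because the y'-coefficient 1 + 4/x has a pole at x = 0 and the y-coefficient -3 + 2/x - 4/x^2 has a pole at x = 0.
It is a regular singular point because x P_1(x) = p(x) = x + 4 and x^2 P_2(x) = q(x) = -3x^2 + 2x - 4 are polynomials, hence analytic at x = 0.
p(0) = 4,  q(0) = -4.
Indicial equation: r(r-1) + p(0) r + q(0) = 0, i.e. r^2 + (p(0) - 1) r + q(0) = 0, i.e. r^2 + 3 r - 4 = 0.
Discriminant: (3)^2 - 4(-4) = 25, so r = (-3 ± 5)/2.
Solving: r_1 = 1, r_2 = -4.

indicial: r^2 + 3 r - 4 = 0; roots r_1 = 1, r_2 = -4


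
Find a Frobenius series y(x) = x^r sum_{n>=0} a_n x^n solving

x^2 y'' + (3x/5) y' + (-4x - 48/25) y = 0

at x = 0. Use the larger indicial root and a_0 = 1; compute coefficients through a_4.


Write in Frobenius form y'' + (p(x)/x) y' + (q(x)/x^2) y = 0:
  p(x) = 3/5,  q(x) = -4x - 48/25.
Indicial equation: r(r-1) + (3/5) r + (-48/25) = 0 -> roots r_1 = 8/5, r_2 = -6/5.
Take r = r_1 = 8/5. Let y(x) = x^r sum_{n>=0} a_n x^n with a_0 = 1.
Substitute y = x^r sum a_n x^n and match x^{r+n}. The recurrence is
  D(n) a_n - 4 a_{n-1} = 0,  where D(n) = (r+n)(r+n-1) + (3/5)(r+n) + (-48/25).
  a_n = 4 / D(n) * a_{n-1}.
Since the indicial polynomial factors as (r - r_1)(r - r_2), D(n) = (r_1 + n - r_1)(r_1 + n - r_2) = n(n + 14/5).
Evaluating step by step (a_0 = 1):
  n = 1: D(1) = 1(1 + 14/5) = 19/5; numerator = 4(1) = 4; a_1 = (4)/(19/5) = 20/19
  n = 2: D(2) = 2(2 + 14/5) = 48/5; numerator = 4(20/19) = 80/19; a_2 = (80/19)/(48/5) = 25/57
  n = 3: D(3) = 3(3 + 14/5) = 87/5; numerator = 4(25/57) = 100/57; a_3 = (100/57)/(87/5) = 500/4959
  n = 4: D(4) = 4(4 + 14/5) = 136/5; numerator = 4(500/4959) = 2000/4959; a_4 = (2000/4959)/(136/5) = 1250/84303

r = 8/5; a_0 = 1; a_1 = 20/19; a_2 = 25/57; a_3 = 500/4959; a_4 = 1250/84303


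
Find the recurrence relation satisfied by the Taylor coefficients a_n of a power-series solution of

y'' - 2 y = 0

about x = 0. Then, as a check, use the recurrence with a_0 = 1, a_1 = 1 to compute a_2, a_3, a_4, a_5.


Substitute y = sum_n a_n x^n into y'' + (const) y = 0.
y''(x) = sum_{n>=0} (n+2)(n+1) a_{n+2} x^n.
The ODE becomes sum_n [(n+2)(n+1) a_{n+2} - 2 a_n] x^n = 0.
Setting each coefficient to zero gives the recurrence:
  (n+2)(n+1) a_{n+2} - 2 a_n = 0,
  a_{n+2} = 2 / ((n+1)(n+2)) a_n.

Check with a_0 = 1, a_1 = 1 (apply the recurrence for n = 0, 1, 2, 3): a_0 = 1, a_1 = 1, a_2 = 1, a_3 = 1/3, a_4 = 1/6, a_5 = 1/30.

a_{n+2} = 2/((n+1)(n+2)) * a_n; check: a_0 = 1, a_1 = 1, a_2 = 1, a_3 = 1/3, a_4 = 1/6, a_5 = 1/30


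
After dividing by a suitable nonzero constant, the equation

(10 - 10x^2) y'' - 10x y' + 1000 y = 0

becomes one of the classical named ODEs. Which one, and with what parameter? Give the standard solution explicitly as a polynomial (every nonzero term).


All three coefficients share the factor 10; dividing through by 10 gives  (1 - x^2) y'' - x y' + 100 y = 0.
This matches the Chebyshev equation (1 - x^2) y'' - x y' + n^2 y = 0 (note the -x y' term, not -2x y') with n^2 = 100, so n = 10; the polynomial solution is T_10(x).
With y = sum_k a_k x^k, matching x^k gives (k+2)(k+1) a_{k+2} = (k^2 - n^2) a_k = (k - 10)(k + 10) a_k. The right side vanishes at k = 10, so the series with the parity of 10 terminates at degree 10.
Standard normalization: leading coefficient of T_n is 2^(n-1), so a_10 = 2^9 = 512. Work downward with a_k = (k+1)(k+2) a_{k+2} / ((k - 10)(k + 10)):
  a_8 = (9)(10)(512) / ((8 - 10)(8 + 10)) = 46080/(-36) = -1280
  a_6 = (7)(8)(-1280) / ((6 - 10)(6 + 10)) = -71680/(-64) = 1120
  a_4 = (5)(6)(1120) / ((4 - 10)(4 + 10)) = 33600/(-84) = -400
  a_2 = (3)(4)(-400) / ((2 - 10)(2 + 10)) = -4800/(-96) = 50
  a_0 = (1)(2)(50) / ((0 - 10)(0 + 10)) = 100/(-100) = -1
Hence T_10(x) = 512 x^10 - 1280 x^8 + 1120 x^6 - 400 x^4 + 50 x^2 - 1.

T_10(x); series = 512 x^10 - 1280 x^8 + 1120 x^6 - 400 x^4 + 50 x^2 - 1


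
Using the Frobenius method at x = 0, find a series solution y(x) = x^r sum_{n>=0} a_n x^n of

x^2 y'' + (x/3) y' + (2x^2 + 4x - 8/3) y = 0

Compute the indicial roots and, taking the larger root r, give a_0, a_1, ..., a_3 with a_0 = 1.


Write in Frobenius form y'' + (p(x)/x) y' + (q(x)/x^2) y = 0:
  p(x) = 1/3,  q(x) = 2x^2 + 4x - 8/3.
Indicial equation: r(r-1) + (1/3) r + (-8/3) = 0 -> roots r_1 = 2, r_2 = -4/3.
Take r = r_1 = 2. Let y(x) = x^r sum_{n>=0} a_n x^n with a_0 = 1.
Substitute y = x^r sum a_n x^n and match x^{r+n}. The recurrence is
  D(n) a_n + 4 a_{n-1} + 2 a_{n-2} = 0,  where D(n) = (r+n)(r+n-1) + (1/3)(r+n) + (-8/3).
  a_n = [-4 a_{n-1} - 2 a_{n-2}] / D(n).
Since the indicial polynomial factors as (r - r_1)(r - r_2), D(n) = (r_1 + n - r_1)(r_1 + n - r_2) = n(n + 10/3).
Evaluating step by step (a_0 = 1):
  n = 1: D(1) = 1(1 + 10/3) = 13/3; numerator = -4(1) = -4; a_1 = (-4)/(13/3) = -12/13
  n = 2: D(2) = 2(2 + 10/3) = 32/3; numerator = -4(-12/13) - 2(1) = 22/13; a_2 = (22/13)/(32/3) = 33/208
  n = 3: D(3) = 3(3 + 10/3) = 19; numerator = -4(33/208) - 2(-12/13) = 63/52; a_3 = (63/52)/(19) = 63/988

r = 2; a_0 = 1; a_1 = -12/13; a_2 = 33/208; a_3 = 63/988


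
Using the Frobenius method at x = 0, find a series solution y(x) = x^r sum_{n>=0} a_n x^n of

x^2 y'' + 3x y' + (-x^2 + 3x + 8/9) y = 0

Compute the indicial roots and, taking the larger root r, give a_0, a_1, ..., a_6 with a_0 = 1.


Write in Frobenius form y'' + (p(x)/x) y' + (q(x)/x^2) y = 0:
  p(x) = 3,  q(x) = -x^2 + 3x + 8/9.
Indicial equation: r(r-1) + (3) r + (8/9) = 0 -> roots r_1 = -2/3, r_2 = -4/3.
Take r = r_1 = -2/3. Let y(x) = x^r sum_{n>=0} a_n x^n with a_0 = 1.
Substitute y = x^r sum a_n x^n and match x^{r+n}. The recurrence is
  D(n) a_n + 3 a_{n-1} - 1 a_{n-2} = 0,  where D(n) = (r+n)(r+n-1) + (3)(r+n) + (8/9).
  a_n = [-3 a_{n-1} + 1 a_{n-2}] / D(n).
Since the indicial polynomial factors as (r - r_1)(r - r_2), D(n) = (r_1 + n - r_1)(r_1 + n - r_2) = n(n + 2/3).
Evaluating step by step (a_0 = 1):
  n = 1: D(1) = 1(1 + 2/3) = 5/3; numerator = -3(1) = -3; a_1 = (-3)/(5/3) = -9/5
  n = 2: D(2) = 2(2 + 2/3) = 16/3; numerator = -3(-9/5) + 1(1) = 32/5; a_2 = (32/5)/(16/3) = 6/5
  n = 3: D(3) = 3(3 + 2/3) = 11; numerator = -3(6/5) + 1(-9/5) = -27/5; a_3 = (-27/5)/(11) = -27/55
  n = 4: D(4) = 4(4 + 2/3) = 56/3; numerator = -3(-27/55) + 1(6/5) = 147/55; a_4 = (147/55)/(56/3) = 63/440
  n = 5: D(5) = 5(5 + 2/3) = 85/3; numerator = -3(63/440) + 1(-27/55) = -81/88; a_5 = (-81/88)/(85/3) = -243/7480
  n = 6: D(6) = 6(6 + 2/3) = 40; numerator = -3(-243/7480) + 1(63/440) = 45/187; a_6 = (45/187)/(40) = 9/1496

r = -2/3; a_0 = 1; a_1 = -9/5; a_2 = 6/5; a_3 = -27/55; a_4 = 63/440; a_5 = -243/7480; a_6 = 9/1496


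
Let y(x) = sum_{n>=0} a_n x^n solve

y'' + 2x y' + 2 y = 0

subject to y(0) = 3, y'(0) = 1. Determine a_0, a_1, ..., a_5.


Ansatz: y(x) = sum_{n>=0} a_n x^n, so y'(x) = sum_{n>=1} n a_n x^(n-1) and y''(x) = sum_{n>=2} n(n-1) a_n x^(n-2).
Substitute into P(x) y'' + Q(x) y' + R(x) y = 0 with P(x) = 1, Q(x) = 2x, R(x) = 2, and match powers of x.
Initial conditions: a_0 = 3, a_1 = 1.
Setting the coefficient of each power of x to zero and solving order by order (substituting the coefficients already found):
  x^0: 2 a_2 + 2 a_0 = 0  ->  2 a_2 = -2 a_0 = -6  ->  a_2 = -3
  x^1: 6 a_3 + 4 a_1 = 0  ->  6 a_3 = -4 a_1 = -4  ->  a_3 = -2/3
  x^2: 12 a_4 + 6 a_2 = 0  ->  12 a_4 = -6 a_2 = 18  ->  a_4 = 3/2
  x^3: 20 a_5 + 8 a_3 = 0  ->  20 a_5 = -8 a_3 = 16/3  ->  a_5 = 4/15
Truncated series: y(x) = 3 + x - 3 x^2 - (2/3) x^3 + (3/2) x^4 + (4/15) x^5 + O(x^6).

a_0 = 3; a_1 = 1; a_2 = -3; a_3 = -2/3; a_4 = 3/2; a_5 = 4/15


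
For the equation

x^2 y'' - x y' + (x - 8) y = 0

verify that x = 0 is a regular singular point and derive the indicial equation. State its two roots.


Divide by x^2 to reach normal form y'' + P_1(x) y' + P_2(x) y = 0 with P_1(x) = -1/x and P_2(x) = 1/x - 8/x^2.
x = 0 is a singular point because the y'-coefficient -1/x has a pole at x = 0 and the y-coefficient 1/x - 8/x^2 has a pole at x = 0.
It is a regular singular point because x P_1(x) = p(x) = -1 and x^2 P_2(x) = q(x) = x - 8 are polynomials, hence analytic at x = 0.
p(0) = -1,  q(0) = -8.
Indicial equation: r(r-1) + p(0) r + q(0) = 0, i.e. r^2 + (p(0) - 1) r + q(0) = 0, i.e. r^2 - 2 r - 8 = 0.
Discriminant: (-2)^2 - 4(-8) = 36, so r = (2 ± 6)/2.
Solving: r_1 = 4, r_2 = -2.

indicial: r^2 - 2 r - 8 = 0; roots r_1 = 4, r_2 = -2


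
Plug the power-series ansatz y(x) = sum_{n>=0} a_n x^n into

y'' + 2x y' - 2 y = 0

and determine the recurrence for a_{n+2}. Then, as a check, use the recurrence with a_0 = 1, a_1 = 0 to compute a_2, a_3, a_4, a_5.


Substitute y = sum_n a_n x^n.
y''(x) has coefficient (n+2)(n+1) a_{n+2} at x^n;
2 x y'(x) has coefficient 2 n a_n at x^n (shift);
-2 y(x) has coefficient -2 a_n at x^n.
Matching x^n: (n+2)(n+1) a_{n+2} + (2n - 2) a_n = 0.
Thus a_{n+2} = (-2n + 2) / ((n+1)(n+2)) * a_n.

Check with a_0 = 1, a_1 = 0 (apply the recurrence for n = 0, 1, 2, 3): a_0 = 1, a_1 = 0, a_2 = 1, a_3 = 0, a_4 = -1/6, a_5 = 0.

a_(n+2) = (-2n + 2) / ((n+1)(n+2)) * a_n; check: a_0 = 1, a_1 = 0, a_2 = 1, a_3 = 0, a_4 = -1/6, a_5 = 0


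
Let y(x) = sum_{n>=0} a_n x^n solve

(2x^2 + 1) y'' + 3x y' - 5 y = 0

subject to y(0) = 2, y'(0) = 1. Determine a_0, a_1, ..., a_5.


Ansatz: y(x) = sum_{n>=0} a_n x^n, so y'(x) = sum_{n>=1} n a_n x^(n-1) and y''(x) = sum_{n>=2} n(n-1) a_n x^(n-2).
Substitute into P(x) y'' + Q(x) y' + R(x) y = 0 with P(x) = 2x^2 + 1, Q(x) = 3x, R(x) = -5, and match powers of x.
Initial conditions: a_0 = 2, a_1 = 1.
Setting the coefficient of each power of x to zero and solving order by order (substituting the coefficients already found):
  x^0: 2 a_2 - 5 a_0 = 0  ->  2 a_2 = 5 a_0 = 10  ->  a_2 = 5
  x^1: 6 a_3 - 2 a_1 = 0  ->  6 a_3 = 2 a_1 = 2  ->  a_3 = 1/3
  x^2: 12 a_4 + 5 a_2 = 0  ->  12 a_4 = -5 a_2 = -25  ->  a_4 = -25/12
  x^3: 20 a_5 + 16 a_3 = 0  ->  20 a_5 = -16 a_3 = -16/3  ->  a_5 = -4/15
Truncated series: y(x) = 2 + x + 5 x^2 + (1/3) x^3 - (25/12) x^4 - (4/15) x^5 + O(x^6).

a_0 = 2; a_1 = 1; a_2 = 5; a_3 = 1/3; a_4 = -25/12; a_5 = -4/15


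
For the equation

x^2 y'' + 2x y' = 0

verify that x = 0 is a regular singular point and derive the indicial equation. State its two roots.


Divide by x^2 to reach normal form y'' + P_1(x) y' + P_2(x) y = 0 with P_1(x) = 2/x and P_2(x) = 0.
x = 0 is a singular point because the y'-coefficient 2/x has a pole at x = 0.
It is a regular singular point because x P_1(x) = p(x) = 2 and x^2 P_2(x) = q(x) = 0 are polynomials, hence analytic at x = 0.
p(0) = 2,  q(0) = 0.
Indicial equation: r(r-1) + p(0) r + q(0) = 0, i.e. r^2 + (p(0) - 1) r + q(0) = 0, i.e. r^2 + 1 r = 0.
Discriminant: (1)^2 - 4(0) = 1, so r = (-1 ± 1)/2.
Solving: r_1 = 0, r_2 = -1.

indicial: r^2 + 1 r = 0; roots r_1 = 0, r_2 = -1


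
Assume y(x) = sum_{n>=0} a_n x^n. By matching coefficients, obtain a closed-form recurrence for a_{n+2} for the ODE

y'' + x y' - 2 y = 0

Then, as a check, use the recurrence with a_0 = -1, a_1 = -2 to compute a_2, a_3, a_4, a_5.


Substitute y = sum_n a_n x^n.
y''(x) has coefficient (n+2)(n+1) a_{n+2} at x^n;
x y'(x) has coefficient n a_n at x^n (shift);
-2 y(x) has coefficient -2 a_n at x^n.
Matching x^n: (n+2)(n+1) a_{n+2} + (n - 2) a_n = 0.
Thus a_{n+2} = (-n + 2) / ((n+1)(n+2)) * a_n.

Check with a_0 = -1, a_1 = -2 (apply the recurrence for n = 0, 1, 2, 3): a_0 = -1, a_1 = -2, a_2 = -1, a_3 = -1/3, a_4 = 0, a_5 = 1/60.

a_(n+2) = (-n + 2) / ((n+1)(n+2)) * a_n; check: a_0 = -1, a_1 = -2, a_2 = -1, a_3 = -1/3, a_4 = 0, a_5 = 1/60


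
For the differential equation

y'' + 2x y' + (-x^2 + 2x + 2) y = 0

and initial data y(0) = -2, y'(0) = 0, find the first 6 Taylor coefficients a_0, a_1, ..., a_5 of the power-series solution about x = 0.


Ansatz: y(x) = sum_{n>=0} a_n x^n, so y'(x) = sum_{n>=1} n a_n x^(n-1) and y''(x) = sum_{n>=2} n(n-1) a_n x^(n-2).
Substitute into P(x) y'' + Q(x) y' + R(x) y = 0 with P(x) = 1, Q(x) = 2x, R(x) = -x^2 + 2x + 2, and match powers of x.
Initial conditions: a_0 = -2, a_1 = 0.
Setting the coefficient of each power of x to zero and solving order by order (substituting the coefficients already found):
  x^0: 2 a_2 + 2 a_0 = 0  ->  2 a_2 = -2 a_0 = 4  ->  a_2 = 2
  x^1: 6 a_3 + 4 a_1 + 2 a_0 = 0  ->  6 a_3 = -4 a_1 - 2 a_0 = 4  ->  a_3 = 2/3
  x^2: 12 a_4 + 6 a_2 + 2 a_1 - a_0 = 0  ->  12 a_4 = -6 a_2 - 2 a_1 + a_0 = -14  ->  a_4 = -7/6
  x^3: 20 a_5 + 8 a_3 + 2 a_2 - a_1 = 0  ->  20 a_5 = -8 a_3 - 2 a_2 + a_1 = -28/3  ->  a_5 = -7/15
Truncated series: y(x) = -2 + 2 x^2 + (2/3) x^3 - (7/6) x^4 - (7/15) x^5 + O(x^6).

a_0 = -2; a_1 = 0; a_2 = 2; a_3 = 2/3; a_4 = -7/6; a_5 = -7/15


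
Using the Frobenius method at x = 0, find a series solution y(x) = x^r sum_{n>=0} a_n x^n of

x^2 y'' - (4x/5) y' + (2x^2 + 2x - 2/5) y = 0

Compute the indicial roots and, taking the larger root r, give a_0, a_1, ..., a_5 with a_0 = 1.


Write in Frobenius form y'' + (p(x)/x) y' + (q(x)/x^2) y = 0:
  p(x) = -4/5,  q(x) = 2x^2 + 2x - 2/5.
Indicial equation: r(r-1) + (-4/5) r + (-2/5) = 0 -> roots r_1 = 2, r_2 = -1/5.
Take r = r_1 = 2. Let y(x) = x^r sum_{n>=0} a_n x^n with a_0 = 1.
Substitute y = x^r sum a_n x^n and match x^{r+n}. The recurrence is
  D(n) a_n + 2 a_{n-1} + 2 a_{n-2} = 0,  where D(n) = (r+n)(r+n-1) + (-4/5)(r+n) + (-2/5).
  a_n = [-2 a_{n-1} - 2 a_{n-2}] / D(n).
Since the indicial polynomial factors as (r - r_1)(r - r_2), D(n) = (r_1 + n - r_1)(r_1 + n - r_2) = n(n + 11/5).
Evaluating step by step (a_0 = 1):
  n = 1: D(1) = 1(1 + 11/5) = 16/5; numerator = -2(1) = -2; a_1 = (-2)/(16/5) = -5/8
  n = 2: D(2) = 2(2 + 11/5) = 42/5; numerator = -2(-5/8) - 2(1) = -3/4; a_2 = (-3/4)/(42/5) = -5/56
  n = 3: D(3) = 3(3 + 11/5) = 78/5; numerator = -2(-5/56) - 2(-5/8) = 10/7; a_3 = (10/7)/(78/5) = 25/273
  n = 4: D(4) = 4(4 + 11/5) = 124/5; numerator = -2(25/273) - 2(-5/56) = -5/1092; a_4 = (-5/1092)/(124/5) = -25/135408
  n = 5: D(5) = 5(5 + 11/5) = 36; numerator = -2(-25/135408) - 2(25/273) = -4125/22568; a_5 = (-4125/22568)/(36) = -1375/270816

r = 2; a_0 = 1; a_1 = -5/8; a_2 = -5/56; a_3 = 25/273; a_4 = -25/135408; a_5 = -1375/270816


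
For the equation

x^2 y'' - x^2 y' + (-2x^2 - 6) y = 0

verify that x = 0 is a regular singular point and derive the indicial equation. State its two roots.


Divide by x^2 to reach normal form y'' + P_1(x) y' + P_2(x) y = 0 with P_1(x) = -1 and P_2(x) = -2 - 6/x^2.
x = 0 is a singular point because the y-coefficient -2 - 6/x^2 has a pole at x = 0.
It is a regular singular point because x P_1(x) = p(x) = -x and x^2 P_2(x) = q(x) = -2x^2 - 6 are polynomials, hence analytic at x = 0.
p(0) = 0,  q(0) = -6.
Indicial equation: r(r-1) + p(0) r + q(0) = 0, i.e. r^2 + (p(0) - 1) r + q(0) = 0, i.e. r^2 - 1 r - 6 = 0.
Discriminant: (-1)^2 - 4(-6) = 25, so r = (1 ± 5)/2.
Solving: r_1 = 3, r_2 = -2.

indicial: r^2 - 1 r - 6 = 0; roots r_1 = 3, r_2 = -2


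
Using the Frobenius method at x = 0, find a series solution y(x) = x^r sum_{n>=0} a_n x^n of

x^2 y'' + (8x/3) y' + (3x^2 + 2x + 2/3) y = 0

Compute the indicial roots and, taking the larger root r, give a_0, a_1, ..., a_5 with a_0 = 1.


Write in Frobenius form y'' + (p(x)/x) y' + (q(x)/x^2) y = 0:
  p(x) = 8/3,  q(x) = 3x^2 + 2x + 2/3.
Indicial equation: r(r-1) + (8/3) r + (2/3) = 0 -> roots r_1 = -2/3, r_2 = -1.
Take r = r_1 = -2/3. Let y(x) = x^r sum_{n>=0} a_n x^n with a_0 = 1.
Substitute y = x^r sum a_n x^n and match x^{r+n}. The recurrence is
  D(n) a_n + 2 a_{n-1} + 3 a_{n-2} = 0,  where D(n) = (r+n)(r+n-1) + (8/3)(r+n) + (2/3).
  a_n = [-2 a_{n-1} - 3 a_{n-2}] / D(n).
Since the indicial polynomial factors as (r - r_1)(r - r_2), D(n) = (r_1 + n - r_1)(r_1 + n - r_2) = n(n + 1/3).
Evaluating step by step (a_0 = 1):
  n = 1: D(1) = 1(1 + 1/3) = 4/3; numerator = -2(1) = -2; a_1 = (-2)/(4/3) = -3/2
  n = 2: D(2) = 2(2 + 1/3) = 14/3; numerator = -2(-3/2) - 3(1) = 0; a_2 = (0)/(14/3) = 0
  n = 3: D(3) = 3(3 + 1/3) = 10; numerator = -2(0) - 3(-3/2) = 9/2; a_3 = (9/2)/(10) = 9/20
  n = 4: D(4) = 4(4 + 1/3) = 52/3; numerator = -2(9/20) - 3(0) = -9/10; a_4 = (-9/10)/(52/3) = -27/520
  n = 5: D(5) = 5(5 + 1/3) = 80/3; numerator = -2(-27/520) - 3(9/20) = -81/65; a_5 = (-81/65)/(80/3) = -243/5200

r = -2/3; a_0 = 1; a_1 = -3/2; a_2 = 0; a_3 = 9/20; a_4 = -27/520; a_5 = -243/5200


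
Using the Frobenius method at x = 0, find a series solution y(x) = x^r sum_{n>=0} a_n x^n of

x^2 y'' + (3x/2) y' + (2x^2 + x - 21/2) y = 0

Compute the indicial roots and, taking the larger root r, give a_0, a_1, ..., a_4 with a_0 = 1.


Write in Frobenius form y'' + (p(x)/x) y' + (q(x)/x^2) y = 0:
  p(x) = 3/2,  q(x) = 2x^2 + x - 21/2.
Indicial equation: r(r-1) + (3/2) r + (-21/2) = 0 -> roots r_1 = 3, r_2 = -7/2.
Take r = r_1 = 3. Let y(x) = x^r sum_{n>=0} a_n x^n with a_0 = 1.
Substitute y = x^r sum a_n x^n and match x^{r+n}. The recurrence is
  D(n) a_n + 1 a_{n-1} + 2 a_{n-2} = 0,  where D(n) = (r+n)(r+n-1) + (3/2)(r+n) + (-21/2).
  a_n = [-1 a_{n-1} - 2 a_{n-2}] / D(n).
Since the indicial polynomial factors as (r - r_1)(r - r_2), D(n) = (r_1 + n - r_1)(r_1 + n - r_2) = n(n + 13/2).
Evaluating step by step (a_0 = 1):
  n = 1: D(1) = 1(1 + 13/2) = 15/2; numerator = -1(1) = -1; a_1 = (-1)/(15/2) = -2/15
  n = 2: D(2) = 2(2 + 13/2) = 17; numerator = -1(-2/15) - 2(1) = -28/15; a_2 = (-28/15)/(17) = -28/255
  n = 3: D(3) = 3(3 + 13/2) = 57/2; numerator = -1(-28/255) - 2(-2/15) = 32/85; a_3 = (32/85)/(57/2) = 64/4845
  n = 4: D(4) = 4(4 + 13/2) = 42; numerator = -1(64/4845) - 2(-28/255) = 200/969; a_4 = (200/969)/(42) = 100/20349

r = 3; a_0 = 1; a_1 = -2/15; a_2 = -28/255; a_3 = 64/4845; a_4 = 100/20349


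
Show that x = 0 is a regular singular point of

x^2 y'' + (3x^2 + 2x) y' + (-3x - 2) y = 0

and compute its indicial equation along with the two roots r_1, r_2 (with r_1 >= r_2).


Divide by x^2 to reach normal form y'' + P_1(x) y' + P_2(x) y = 0 with P_1(x) = 3 + 2/x and P_2(x) = -3/x - 2/x^2.
x = 0 is a singular point because the y'-coefficient 3 + 2/x has a pole at x = 0 and the y-coefficient -3/x - 2/x^2 has a pole at x = 0.
It is a regular singular point because x P_1(x) = p(x) = 3x + 2 and x^2 P_2(x) = q(x) = -3x - 2 are polynomials, hence analytic at x = 0.
p(0) = 2,  q(0) = -2.
Indicial equation: r(r-1) + p(0) r + q(0) = 0, i.e. r^2 + (p(0) - 1) r + q(0) = 0, i.e. r^2 + 1 r - 2 = 0.
Discriminant: (1)^2 - 4(-2) = 9, so r = (-1 ± 3)/2.
Solving: r_1 = 1, r_2 = -2.

indicial: r^2 + 1 r - 2 = 0; roots r_1 = 1, r_2 = -2


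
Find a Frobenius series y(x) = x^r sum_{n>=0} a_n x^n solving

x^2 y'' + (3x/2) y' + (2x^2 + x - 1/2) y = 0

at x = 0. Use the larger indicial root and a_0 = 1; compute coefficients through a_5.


Write in Frobenius form y'' + (p(x)/x) y' + (q(x)/x^2) y = 0:
  p(x) = 3/2,  q(x) = 2x^2 + x - 1/2.
Indicial equation: r(r-1) + (3/2) r + (-1/2) = 0 -> roots r_1 = 1/2, r_2 = -1.
Take r = r_1 = 1/2. Let y(x) = x^r sum_{n>=0} a_n x^n with a_0 = 1.
Substitute y = x^r sum a_n x^n and match x^{r+n}. The recurrence is
  D(n) a_n + 1 a_{n-1} + 2 a_{n-2} = 0,  where D(n) = (r+n)(r+n-1) + (3/2)(r+n) + (-1/2).
  a_n = [-1 a_{n-1} - 2 a_{n-2}] / D(n).
Since the indicial polynomial factors as (r - r_1)(r - r_2), D(n) = (r_1 + n - r_1)(r_1 + n - r_2) = n(n + 3/2).
Evaluating step by step (a_0 = 1):
  n = 1: D(1) = 1(1 + 3/2) = 5/2; numerator = -1(1) = -1; a_1 = (-1)/(5/2) = -2/5
  n = 2: D(2) = 2(2 + 3/2) = 7; numerator = -1(-2/5) - 2(1) = -8/5; a_2 = (-8/5)/(7) = -8/35
  n = 3: D(3) = 3(3 + 3/2) = 27/2; numerator = -1(-8/35) - 2(-2/5) = 36/35; a_3 = (36/35)/(27/2) = 8/105
  n = 4: D(4) = 4(4 + 3/2) = 22; numerator = -1(8/105) - 2(-8/35) = 8/21; a_4 = (8/21)/(22) = 4/231
  n = 5: D(5) = 5(5 + 3/2) = 65/2; numerator = -1(4/231) - 2(8/105) = -28/165; a_5 = (-28/165)/(65/2) = -56/10725

r = 1/2; a_0 = 1; a_1 = -2/5; a_2 = -8/35; a_3 = 8/105; a_4 = 4/231; a_5 = -56/10725


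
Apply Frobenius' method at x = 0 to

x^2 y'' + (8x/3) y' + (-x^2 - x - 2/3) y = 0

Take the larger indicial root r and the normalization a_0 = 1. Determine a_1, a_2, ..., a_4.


Write in Frobenius form y'' + (p(x)/x) y' + (q(x)/x^2) y = 0:
  p(x) = 8/3,  q(x) = -x^2 - x - 2/3.
Indicial equation: r(r-1) + (8/3) r + (-2/3) = 0 -> roots r_1 = 1/3, r_2 = -2.
Take r = r_1 = 1/3. Let y(x) = x^r sum_{n>=0} a_n x^n with a_0 = 1.
Substitute y = x^r sum a_n x^n and match x^{r+n}. The recurrence is
  D(n) a_n - 1 a_{n-1} - 1 a_{n-2} = 0,  where D(n) = (r+n)(r+n-1) + (8/3)(r+n) + (-2/3).
  a_n = [1 a_{n-1} + 1 a_{n-2}] / D(n).
Since the indicial polynomial factors as (r - r_1)(r - r_2), D(n) = (r_1 + n - r_1)(r_1 + n - r_2) = n(n + 7/3).
Evaluating step by step (a_0 = 1):
  n = 1: D(1) = 1(1 + 7/3) = 10/3; numerator = 1(1) = 1; a_1 = (1)/(10/3) = 3/10
  n = 2: D(2) = 2(2 + 7/3) = 26/3; numerator = 1(3/10) + 1(1) = 13/10; a_2 = (13/10)/(26/3) = 3/20
  n = 3: D(3) = 3(3 + 7/3) = 16; numerator = 1(3/20) + 1(3/10) = 9/20; a_3 = (9/20)/(16) = 9/320
  n = 4: D(4) = 4(4 + 7/3) = 76/3; numerator = 1(9/320) + 1(3/20) = 57/320; a_4 = (57/320)/(76/3) = 9/1280

r = 1/3; a_0 = 1; a_1 = 3/10; a_2 = 3/20; a_3 = 9/320; a_4 = 9/1280


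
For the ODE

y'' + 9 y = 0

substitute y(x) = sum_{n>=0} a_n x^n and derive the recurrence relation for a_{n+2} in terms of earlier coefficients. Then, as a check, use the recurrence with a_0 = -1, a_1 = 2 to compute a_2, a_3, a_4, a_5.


Substitute y = sum_n a_n x^n into y'' + (const) y = 0.
y''(x) = sum_{n>=0} (n+2)(n+1) a_{n+2} x^n.
The ODE becomes sum_n [(n+2)(n+1) a_{n+2} + 9 a_n] x^n = 0.
Setting each coefficient to zero gives the recurrence:
  (n+2)(n+1) a_{n+2} + 9 a_n = 0,
  a_{n+2} = -9 / ((n+1)(n+2)) a_n.

Check with a_0 = -1, a_1 = 2 (apply the recurrence for n = 0, 1, 2, 3): a_0 = -1, a_1 = 2, a_2 = 9/2, a_3 = -3, a_4 = -27/8, a_5 = 27/20.

a_{n+2} = -9/((n+1)(n+2)) * a_n; check: a_0 = -1, a_1 = 2, a_2 = 9/2, a_3 = -3, a_4 = -27/8, a_5 = 27/20


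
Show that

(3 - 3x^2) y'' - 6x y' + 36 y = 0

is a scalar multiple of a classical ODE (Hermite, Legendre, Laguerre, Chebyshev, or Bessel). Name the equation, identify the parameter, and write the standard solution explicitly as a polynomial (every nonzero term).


All three coefficients share the factor 3; dividing through by 3 gives  (1 - x^2) y'' - 2x y' + 12 y = 0.
This matches the Legendre equation (1 - x^2) y'' - 2x y' + n(n+1) y = 0 (note the -2x y' term) with n(n+1) = 12, so n = 3; the polynomial solution is P_3(x).
With y = sum_k a_k x^k, matching x^k gives (k+2)(k+1) a_{k+2} = [k(k+1) - n(n+1)] a_k = (k - 3)(k + 4) a_k. The right side vanishes at k = 3, so the series with the parity of 3 terminates at degree 3.
Standard normalization (P_n(1) = 1): leading coefficient (2n)!/(2^n (n!)^2) = 720/(8*36) = 5/2, so a_3 = 5/2. Work downward with a_k = (k+1)(k+2) a_{k+2} / ((k - 3)(k + 4)):
  a_1 = (2)(3)(5/2) / ((1 - 3)(1 + 4)) = 15/(-10) = -3/2
Hence P_3(x) = 5 x^3/2 - 3 x/2.

P_3(x); series = 5 x^3/2 - 3 x/2


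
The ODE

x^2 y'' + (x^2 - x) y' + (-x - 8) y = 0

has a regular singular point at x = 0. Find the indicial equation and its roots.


Divide by x^2 to reach normal form y'' + P_1(x) y' + P_2(x) y = 0 with P_1(x) = 1 - 1/x and P_2(x) = -1/x - 8/x^2.
x = 0 is a singular point because the y'-coefficient 1 - 1/x has a pole at x = 0 and the y-coefficient -1/x - 8/x^2 has a pole at x = 0.
It is a regular singular point because x P_1(x) = p(x) = x - 1 and x^2 P_2(x) = q(x) = -x - 8 are polynomials, hence analytic at x = 0.
p(0) = -1,  q(0) = -8.
Indicial equation: r(r-1) + p(0) r + q(0) = 0, i.e. r^2 + (p(0) - 1) r + q(0) = 0, i.e. r^2 - 2 r - 8 = 0.
Discriminant: (-2)^2 - 4(-8) = 36, so r = (2 ± 6)/2.
Solving: r_1 = 4, r_2 = -2.

indicial: r^2 - 2 r - 8 = 0; roots r_1 = 4, r_2 = -2


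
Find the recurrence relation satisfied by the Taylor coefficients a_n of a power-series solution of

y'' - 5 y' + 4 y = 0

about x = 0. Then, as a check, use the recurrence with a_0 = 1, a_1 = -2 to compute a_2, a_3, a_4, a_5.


Substitute y = sum_n a_n x^n.
y''(x) has coefficient (n+2)(n+1) a_{n+2} at x^n;
-5 y'(x) has coefficient -5 (n+1) a_{n+1} at x^n;
4 y(x) has coefficient 4 a_n at x^n.
Matching x^n: (n+2)(n+1) a_{n+2} - 5 (n+1) a_{n+1} + 4 a_n = 0.
Thus a_{n+2} = [5 (n+1) a_{n+1} - 4 a_n] / ((n+1)(n+2)).

Check with a_0 = 1, a_1 = -2 (apply the recurrence for n = 0, 1, 2, 3): a_0 = 1, a_1 = -2, a_2 = -7, a_3 = -31/3, a_4 = -127/12, a_5 = -511/60.

a_(n+2) = [5 (n+1) a_(n+1) - 4 a_n] / ((n+1)(n+2)); check: a_0 = 1, a_1 = -2, a_2 = -7, a_3 = -31/3, a_4 = -127/12, a_5 = -511/60


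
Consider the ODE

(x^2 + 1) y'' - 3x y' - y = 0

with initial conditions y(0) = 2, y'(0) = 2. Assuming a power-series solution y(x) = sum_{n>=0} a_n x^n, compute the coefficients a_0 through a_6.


Ansatz: y(x) = sum_{n>=0} a_n x^n, so y'(x) = sum_{n>=1} n a_n x^(n-1) and y''(x) = sum_{n>=2} n(n-1) a_n x^(n-2).
Substitute into P(x) y'' + Q(x) y' + R(x) y = 0 with P(x) = x^2 + 1, Q(x) = -3x, R(x) = -1, and match powers of x.
Initial conditions: a_0 = 2, a_1 = 2.
Setting the coefficient of each power of x to zero and solving order by order (substituting the coefficients already found):
  x^0: 2 a_2 - a_0 = 0  ->  2 a_2 = a_0 = 2  ->  a_2 = 1
  x^1: 6 a_3 - 4 a_1 = 0  ->  6 a_3 = 4 a_1 = 8  ->  a_3 = 4/3
  x^2: 12 a_4 - 5 a_2 = 0  ->  12 a_4 = 5 a_2 = 5  ->  a_4 = 5/12
  x^3: 20 a_5 - 4 a_3 = 0  ->  20 a_5 = 4 a_3 = 16/3  ->  a_5 = 4/15
  x^4: 30 a_6 - a_4 = 0  ->  30 a_6 = a_4 = 5/12  ->  a_6 = 1/72
Truncated series: y(x) = 2 + 2 x + x^2 + (4/3) x^3 + (5/12) x^4 + (4/15) x^5 + (1/72) x^6 + O(x^7).

a_0 = 2; a_1 = 2; a_2 = 1; a_3 = 4/3; a_4 = 5/12; a_5 = 4/15; a_6 = 1/72


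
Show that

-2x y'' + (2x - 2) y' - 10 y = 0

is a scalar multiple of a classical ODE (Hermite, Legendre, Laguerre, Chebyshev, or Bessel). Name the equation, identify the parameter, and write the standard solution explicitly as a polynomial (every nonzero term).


All three coefficients share the factor -2; dividing through by -2 gives  x y'' + (1 - x) y' + 5 y = 0.
This matches the Laguerre equation x y'' + (1 - x) y' + n y = 0 with n = 5; the polynomial solution is L_5(x).
With y = sum_k a_k x^k, matching x^k gives (k+1)k a_{k+1} + (k+1) a_{k+1} - k a_k + n a_k = 0, i.e. (k+1)^2 a_{k+1} = (k - n) a_k = (k - 5) a_k. The right side vanishes at k = 5, so the series terminates at degree 5.
Standard normalization L_n(0) = 1 gives a_0 = 1. Work upward with a_{k+1} = (k - 5) a_k / (k+1)^2:
  a_1 = (0 - 5)(1) / 1^2 = -5/1 = -5
  a_2 = (1 - 5)(-5) / 2^2 = 20/4 = 5
  a_3 = (2 - 5)(5) / 3^2 = -15/9 = -5/3
  a_4 = (3 - 5)(-5/3) / 4^2 = (10/3)/16 = 5/24
  a_5 = (4 - 5)(5/24) / 5^2 = (-5/24)/25 = -1/120
Hence L_5(x) = -x^5/120 + 5 x^4/24 - 5 x^3/3 + 5 x^2 - 5 x + 1.

L_5(x); series = -x^5/120 + 5 x^4/24 - 5 x^3/3 + 5 x^2 - 5 x + 1


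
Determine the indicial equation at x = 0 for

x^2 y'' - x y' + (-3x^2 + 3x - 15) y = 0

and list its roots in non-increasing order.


Divide by x^2 to reach normal form y'' + P_1(x) y' + P_2(x) y = 0 with P_1(x) = -1/x and P_2(x) = -3 + 3/x - 15/x^2.
x = 0 is a singular point because the y'-coefficient -1/x has a pole at x = 0 and the y-coefficient -3 + 3/x - 15/x^2 has a pole at x = 0.
It is a regular singular point because x P_1(x) = p(x) = -1 and x^2 P_2(x) = q(x) = -3x^2 + 3x - 15 are polynomials, hence analytic at x = 0.
p(0) = -1,  q(0) = -15.
Indicial equation: r(r-1) + p(0) r + q(0) = 0, i.e. r^2 + (p(0) - 1) r + q(0) = 0, i.e. r^2 - 2 r - 15 = 0.
Discriminant: (-2)^2 - 4(-15) = 64, so r = (2 ± 8)/2.
Solving: r_1 = 5, r_2 = -3.

indicial: r^2 - 2 r - 15 = 0; roots r_1 = 5, r_2 = -3


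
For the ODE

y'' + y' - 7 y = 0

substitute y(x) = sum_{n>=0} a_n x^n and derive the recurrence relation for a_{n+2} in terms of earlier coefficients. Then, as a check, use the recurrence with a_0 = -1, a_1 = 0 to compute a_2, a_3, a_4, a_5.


Substitute y = sum_n a_n x^n.
y''(x) has coefficient (n+2)(n+1) a_{n+2} at x^n;
y'(x) has coefficient (n+1) a_{n+1} at x^n;
-7 y(x) has coefficient -7 a_n at x^n.
Matching x^n: (n+2)(n+1) a_{n+2} + (n+1) a_{n+1} - 7 a_n = 0.
Thus a_{n+2} = [-(n+1) a_{n+1} + 7 a_n] / ((n+1)(n+2)).

Check with a_0 = -1, a_1 = 0 (apply the recurrence for n = 0, 1, 2, 3): a_0 = -1, a_1 = 0, a_2 = -7/2, a_3 = 7/6, a_4 = -7/3, a_5 = 7/8.

a_(n+2) = [-(n+1) a_(n+1) + 7 a_n] / ((n+1)(n+2)); check: a_0 = -1, a_1 = 0, a_2 = -7/2, a_3 = 7/6, a_4 = -7/3, a_5 = 7/8


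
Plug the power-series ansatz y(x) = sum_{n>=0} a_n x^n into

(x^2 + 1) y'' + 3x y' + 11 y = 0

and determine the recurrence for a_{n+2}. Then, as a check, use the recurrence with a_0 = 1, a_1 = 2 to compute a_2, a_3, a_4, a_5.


Substitute y = sum_n a_n x^n.
(1 + 1 x^2) y'' contributes (n+2)(n+1) a_{n+2} + n(n-1) a_n at x^n.
3 x y'(x) contributes 3 n a_n at x^n.
11 y(x) contributes 11 a_n at x^n.
Matching x^n: (n+2)(n+1) a_{n+2} + (n(n-1) + 3 n + 11) a_n = 0.
Thus a_{n+2} = (-n(n-1) - 3 n - 11) / ((n+1)(n+2)) * a_n.

Check with a_0 = 1, a_1 = 2 (apply the recurrence for n = 0, 1, 2, 3): a_0 = 1, a_1 = 2, a_2 = -11/2, a_3 = -14/3, a_4 = 209/24, a_5 = 91/15.

a_(n+2) = (-n(n-1) - 3 n - 11) / ((n+1)(n+2)) * a_n; check: a_0 = 1, a_1 = 2, a_2 = -11/2, a_3 = -14/3, a_4 = 209/24, a_5 = 91/15


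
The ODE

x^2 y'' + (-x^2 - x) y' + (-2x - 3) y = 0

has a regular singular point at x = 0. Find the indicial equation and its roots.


Divide by x^2 to reach normal form y'' + P_1(x) y' + P_2(x) y = 0 with P_1(x) = -1 - 1/x and P_2(x) = -2/x - 3/x^2.
x = 0 is a singular point because the y'-coefficient -1 - 1/x has a pole at x = 0 and the y-coefficient -2/x - 3/x^2 has a pole at x = 0.
It is a regular singular point because x P_1(x) = p(x) = -x - 1 and x^2 P_2(x) = q(x) = -2x - 3 are polynomials, hence analytic at x = 0.
p(0) = -1,  q(0) = -3.
Indicial equation: r(r-1) + p(0) r + q(0) = 0, i.e. r^2 + (p(0) - 1) r + q(0) = 0, i.e. r^2 - 2 r - 3 = 0.
Discriminant: (-2)^2 - 4(-3) = 16, so r = (2 ± 4)/2.
Solving: r_1 = 3, r_2 = -1.

indicial: r^2 - 2 r - 3 = 0; roots r_1 = 3, r_2 = -1


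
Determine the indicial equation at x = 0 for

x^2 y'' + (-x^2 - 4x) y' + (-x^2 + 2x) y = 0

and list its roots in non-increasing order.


Divide by x^2 to reach normal form y'' + P_1(x) y' + P_2(x) y = 0 with P_1(x) = -1 - 4/x and P_2(x) = -1 + 2/x.
x = 0 is a singular point because the y'-coefficient -1 - 4/x has a pole at x = 0 and the y-coefficient -1 + 2/x has a pole at x = 0.
It is a regular singular point because x P_1(x) = p(x) = -x - 4 and x^2 P_2(x) = q(x) = -x^2 + 2x are polynomials, hence analytic at x = 0.
p(0) = -4,  q(0) = 0.
Indicial equation: r(r-1) + p(0) r + q(0) = 0, i.e. r^2 + (p(0) - 1) r + q(0) = 0, i.e. r^2 - 5 r = 0.
Discriminant: (-5)^2 - 4(0) = 25, so r = (5 ± 5)/2.
Solving: r_1 = 5, r_2 = 0.

indicial: r^2 - 5 r = 0; roots r_1 = 5, r_2 = 0


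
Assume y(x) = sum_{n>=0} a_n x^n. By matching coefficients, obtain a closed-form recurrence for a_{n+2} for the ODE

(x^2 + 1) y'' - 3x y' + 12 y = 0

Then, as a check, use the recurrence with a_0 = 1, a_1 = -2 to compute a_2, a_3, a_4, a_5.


Substitute y = sum_n a_n x^n.
(1 + 1 x^2) y'' contributes (n+2)(n+1) a_{n+2} + n(n-1) a_n at x^n.
-3 x y'(x) contributes -3 n a_n at x^n.
12 y(x) contributes 12 a_n at x^n.
Matching x^n: (n+2)(n+1) a_{n+2} + (n(n-1) - 3 n + 12) a_n = 0.
Thus a_{n+2} = (-n(n-1) + 3 n - 12) / ((n+1)(n+2)) * a_n.

Check with a_0 = 1, a_1 = -2 (apply the recurrence for n = 0, 1, 2, 3): a_0 = 1, a_1 = -2, a_2 = -6, a_3 = 3, a_4 = 4, a_5 = -27/20.

a_(n+2) = (-n(n-1) + 3 n - 12) / ((n+1)(n+2)) * a_n; check: a_0 = 1, a_1 = -2, a_2 = -6, a_3 = 3, a_4 = 4, a_5 = -27/20


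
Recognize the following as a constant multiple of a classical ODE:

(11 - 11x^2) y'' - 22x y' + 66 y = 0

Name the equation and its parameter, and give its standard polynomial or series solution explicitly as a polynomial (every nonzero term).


All three coefficients share the factor 11; dividing through by 11 gives  (1 - x^2) y'' - 2x y' + 6 y = 0.
This matches the Legendre equation (1 - x^2) y'' - 2x y' + n(n+1) y = 0 (note the -2x y' term) with n(n+1) = 6, so n = 2; the polynomial solution is P_2(x).
With y = sum_k a_k x^k, matching x^k gives (k+2)(k+1) a_{k+2} = [k(k+1) - n(n+1)] a_k = (k - 2)(k + 3) a_k. The right side vanishes at k = 2, so the series with the parity of 2 terminates at degree 2.
Standard normalization (P_n(1) = 1): leading coefficient (2n)!/(2^n (n!)^2) = 24/(4*4) = 3/2, so a_2 = 3/2. Work downward with a_k = (k+1)(k+2) a_{k+2} / ((k - 2)(k + 3)):
  a_0 = (1)(2)(3/2) / ((0 - 2)(0 + 3)) = 3/(-6) = -1/2
Hence P_2(x) = 3 x^2/2 - 1/2.

P_2(x); series = 3 x^2/2 - 1/2


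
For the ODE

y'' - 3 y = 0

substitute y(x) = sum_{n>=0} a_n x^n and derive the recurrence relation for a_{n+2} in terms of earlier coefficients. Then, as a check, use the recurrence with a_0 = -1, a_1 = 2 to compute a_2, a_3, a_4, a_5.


Substitute y = sum_n a_n x^n into y'' + (const) y = 0.
y''(x) = sum_{n>=0} (n+2)(n+1) a_{n+2} x^n.
The ODE becomes sum_n [(n+2)(n+1) a_{n+2} - 3 a_n] x^n = 0.
Setting each coefficient to zero gives the recurrence:
  (n+2)(n+1) a_{n+2} - 3 a_n = 0,
  a_{n+2} = 3 / ((n+1)(n+2)) a_n.

Check with a_0 = -1, a_1 = 2 (apply the recurrence for n = 0, 1, 2, 3): a_0 = -1, a_1 = 2, a_2 = -3/2, a_3 = 1, a_4 = -3/8, a_5 = 3/20.

a_{n+2} = 3/((n+1)(n+2)) * a_n; check: a_0 = -1, a_1 = 2, a_2 = -3/2, a_3 = 1, a_4 = -3/8, a_5 = 3/20


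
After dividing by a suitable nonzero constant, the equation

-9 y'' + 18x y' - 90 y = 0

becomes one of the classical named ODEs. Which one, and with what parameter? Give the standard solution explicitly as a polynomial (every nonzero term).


All three coefficients share the factor -9; dividing through by -9 gives  y'' - 2x y' + 10 y = 0.
This matches the Hermite equation y'' - 2x y' + 2n y = 0 with 2n = 10, so n = 5; the polynomial solution is H_5(x).
With y = sum_k a_k x^k, matching x^k gives (k+2)(k+1) a_{k+2} = 2(k - n) a_k = 2(k - 5) a_k. The right side vanishes at k = 5, so the series with the parity of 5 terminates at degree 5.
Standard normalization: leading coefficient of H_n is 2^n, so a_5 = 2^5 = 32. Work downward with a_k = (k+1)(k+2) a_{k+2} / (2(k - n)):
  a_3 = (4)(5)(32) / (2(3 - 5)) = 640/(-4) = -160
  a_1 = (2)(3)(-160) / (2(1 - 5)) = -960/(-8) = 120
Hence H_5(x) = 32 x^5 - 160 x^3 + 120 x.

H_5(x); series = 32 x^5 - 160 x^3 + 120 x


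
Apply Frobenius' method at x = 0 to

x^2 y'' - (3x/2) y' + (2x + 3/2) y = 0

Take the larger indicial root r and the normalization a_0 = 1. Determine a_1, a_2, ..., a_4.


Write in Frobenius form y'' + (p(x)/x) y' + (q(x)/x^2) y = 0:
  p(x) = -3/2,  q(x) = 2x + 3/2.
Indicial equation: r(r-1) + (-3/2) r + (3/2) = 0 -> roots r_1 = 3/2, r_2 = 1.
Take r = r_1 = 3/2. Let y(x) = x^r sum_{n>=0} a_n x^n with a_0 = 1.
Substitute y = x^r sum a_n x^n and match x^{r+n}. The recurrence is
  D(n) a_n + 2 a_{n-1} = 0,  where D(n) = (r+n)(r+n-1) + (-3/2)(r+n) + (3/2).
  a_n = -2 / D(n) * a_{n-1}.
Since the indicial polynomial factors as (r - r_1)(r - r_2), D(n) = (r_1 + n - r_1)(r_1 + n - r_2) = n(n + 1/2).
Evaluating step by step (a_0 = 1):
  n = 1: D(1) = 1(1 + 1/2) = 3/2; numerator = -2(1) = -2; a_1 = (-2)/(3/2) = -4/3
  n = 2: D(2) = 2(2 + 1/2) = 5; numerator = -2(-4/3) = 8/3; a_2 = (8/3)/(5) = 8/15
  n = 3: D(3) = 3(3 + 1/2) = 21/2; numerator = -2(8/15) = -16/15; a_3 = (-16/15)/(21/2) = -32/315
  n = 4: D(4) = 4(4 + 1/2) = 18; numerator = -2(-32/315) = 64/315; a_4 = (64/315)/(18) = 32/2835

r = 3/2; a_0 = 1; a_1 = -4/3; a_2 = 8/15; a_3 = -32/315; a_4 = 32/2835


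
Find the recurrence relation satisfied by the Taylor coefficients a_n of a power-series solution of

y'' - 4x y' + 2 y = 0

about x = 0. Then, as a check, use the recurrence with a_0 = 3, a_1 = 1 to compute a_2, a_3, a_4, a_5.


Substitute y = sum_n a_n x^n.
y''(x) has coefficient (n+2)(n+1) a_{n+2} at x^n;
-4 x y'(x) has coefficient -4 n a_n at x^n (shift);
2 y(x) has coefficient 2 a_n at x^n.
Matching x^n: (n+2)(n+1) a_{n+2} + (-4n + 2) a_n = 0.
Thus a_{n+2} = (4n - 2) / ((n+1)(n+2)) * a_n.

Check with a_0 = 3, a_1 = 1 (apply the recurrence for n = 0, 1, 2, 3): a_0 = 3, a_1 = 1, a_2 = -3, a_3 = 1/3, a_4 = -3/2, a_5 = 1/6.

a_(n+2) = (4n - 2) / ((n+1)(n+2)) * a_n; check: a_0 = 3, a_1 = 1, a_2 = -3, a_3 = 1/3, a_4 = -3/2, a_5 = 1/6


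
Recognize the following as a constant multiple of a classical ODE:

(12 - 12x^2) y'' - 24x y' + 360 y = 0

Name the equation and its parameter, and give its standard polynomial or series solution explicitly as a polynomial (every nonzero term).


All three coefficients share the factor 12; dividing through by 12 gives  (1 - x^2) y'' - 2x y' + 30 y = 0.
This matches the Legendre equation (1 - x^2) y'' - 2x y' + n(n+1) y = 0 (note the -2x y' term) with n(n+1) = 30, so n = 5; the polynomial solution is P_5(x).
With y = sum_k a_k x^k, matching x^k gives (k+2)(k+1) a_{k+2} = [k(k+1) - n(n+1)] a_k = (k - 5)(k + 6) a_k. The right side vanishes at k = 5, so the series with the parity of 5 terminates at degree 5.
Standard normalization (P_n(1) = 1): leading coefficient (2n)!/(2^n (n!)^2) = 3628800/(32*14400) = 63/8, so a_5 = 63/8. Work downward with a_k = (k+1)(k+2) a_{k+2} / ((k - 5)(k + 6)):
  a_3 = (4)(5)(63/8) / ((3 - 5)(3 + 6)) = (315/2)/(-18) = -35/4
  a_1 = (2)(3)(-35/4) / ((1 - 5)(1 + 6)) = (-105/2)/(-28) = 15/8
Hence P_5(x) = 63 x^5/8 - 35 x^3/4 + 15 x/8.

P_5(x); series = 63 x^5/8 - 35 x^3/4 + 15 x/8


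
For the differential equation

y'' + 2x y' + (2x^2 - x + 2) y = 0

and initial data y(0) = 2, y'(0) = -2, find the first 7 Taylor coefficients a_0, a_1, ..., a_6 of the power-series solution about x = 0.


Ansatz: y(x) = sum_{n>=0} a_n x^n, so y'(x) = sum_{n>=1} n a_n x^(n-1) and y''(x) = sum_{n>=2} n(n-1) a_n x^(n-2).
Substitute into P(x) y'' + Q(x) y' + R(x) y = 0 with P(x) = 1, Q(x) = 2x, R(x) = 2x^2 - x + 2, and match powers of x.
Initial conditions: a_0 = 2, a_1 = -2.
Setting the coefficient of each power of x to zero and solving order by order (substituting the coefficients already found):
  x^0: 2 a_2 + 2 a_0 = 0  ->  2 a_2 = -2 a_0 = -4  ->  a_2 = -2
  x^1: 6 a_3 + 4 a_1 - a_0 = 0  ->  6 a_3 = -4 a_1 + a_0 = 10  ->  a_3 = 5/3
  x^2: 12 a_4 + 6 a_2 - a_1 + 2 a_0 = 0  ->  12 a_4 = -6 a_2 + a_1 - 2 a_0 = 6  ->  a_4 = 1/2
  x^3: 20 a_5 + 8 a_3 - a_2 + 2 a_1 = 0  ->  20 a_5 = -8 a_3 + a_2 - 2 a_1 = -34/3  ->  a_5 = -17/30
  x^4: 30 a_6 + 10 a_4 - a_3 + 2 a_2 = 0  ->  30 a_6 = -10 a_4 + a_3 - 2 a_2 = 2/3  ->  a_6 = 1/45
Truncated series: y(x) = 2 - 2 x - 2 x^2 + (5/3) x^3 + (1/2) x^4 - (17/30) x^5 + (1/45) x^6 + O(x^7).

a_0 = 2; a_1 = -2; a_2 = -2; a_3 = 5/3; a_4 = 1/2; a_5 = -17/30; a_6 = 1/45
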